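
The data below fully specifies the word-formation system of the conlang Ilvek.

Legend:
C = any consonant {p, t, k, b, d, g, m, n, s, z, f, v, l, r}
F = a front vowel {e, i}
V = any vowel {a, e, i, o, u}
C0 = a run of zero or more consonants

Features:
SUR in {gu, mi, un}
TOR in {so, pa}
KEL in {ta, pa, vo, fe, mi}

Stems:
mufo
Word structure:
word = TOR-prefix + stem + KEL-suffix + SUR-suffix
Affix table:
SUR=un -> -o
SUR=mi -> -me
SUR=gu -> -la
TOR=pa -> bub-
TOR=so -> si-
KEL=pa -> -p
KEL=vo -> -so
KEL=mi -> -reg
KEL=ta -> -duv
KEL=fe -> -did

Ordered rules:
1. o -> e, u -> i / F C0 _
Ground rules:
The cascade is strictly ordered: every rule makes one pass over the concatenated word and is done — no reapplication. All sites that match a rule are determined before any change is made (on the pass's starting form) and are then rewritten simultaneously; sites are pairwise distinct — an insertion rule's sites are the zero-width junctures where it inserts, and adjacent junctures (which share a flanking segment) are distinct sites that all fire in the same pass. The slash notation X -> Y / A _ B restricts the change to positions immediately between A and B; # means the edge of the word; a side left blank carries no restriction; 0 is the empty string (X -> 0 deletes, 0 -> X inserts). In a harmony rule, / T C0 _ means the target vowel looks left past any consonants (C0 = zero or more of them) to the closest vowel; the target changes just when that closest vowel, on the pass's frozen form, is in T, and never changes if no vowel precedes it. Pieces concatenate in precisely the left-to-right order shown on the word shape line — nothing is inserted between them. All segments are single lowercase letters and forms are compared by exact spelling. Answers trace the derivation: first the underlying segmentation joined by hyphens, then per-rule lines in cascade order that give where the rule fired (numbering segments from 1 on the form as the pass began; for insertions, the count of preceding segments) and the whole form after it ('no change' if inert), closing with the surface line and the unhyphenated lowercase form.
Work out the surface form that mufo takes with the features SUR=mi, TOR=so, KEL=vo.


underlying: si-mufo-so-me
1. o -> e, u -> i / F C0 _: fires at position(s) 4: simifosome
surface: simifosome


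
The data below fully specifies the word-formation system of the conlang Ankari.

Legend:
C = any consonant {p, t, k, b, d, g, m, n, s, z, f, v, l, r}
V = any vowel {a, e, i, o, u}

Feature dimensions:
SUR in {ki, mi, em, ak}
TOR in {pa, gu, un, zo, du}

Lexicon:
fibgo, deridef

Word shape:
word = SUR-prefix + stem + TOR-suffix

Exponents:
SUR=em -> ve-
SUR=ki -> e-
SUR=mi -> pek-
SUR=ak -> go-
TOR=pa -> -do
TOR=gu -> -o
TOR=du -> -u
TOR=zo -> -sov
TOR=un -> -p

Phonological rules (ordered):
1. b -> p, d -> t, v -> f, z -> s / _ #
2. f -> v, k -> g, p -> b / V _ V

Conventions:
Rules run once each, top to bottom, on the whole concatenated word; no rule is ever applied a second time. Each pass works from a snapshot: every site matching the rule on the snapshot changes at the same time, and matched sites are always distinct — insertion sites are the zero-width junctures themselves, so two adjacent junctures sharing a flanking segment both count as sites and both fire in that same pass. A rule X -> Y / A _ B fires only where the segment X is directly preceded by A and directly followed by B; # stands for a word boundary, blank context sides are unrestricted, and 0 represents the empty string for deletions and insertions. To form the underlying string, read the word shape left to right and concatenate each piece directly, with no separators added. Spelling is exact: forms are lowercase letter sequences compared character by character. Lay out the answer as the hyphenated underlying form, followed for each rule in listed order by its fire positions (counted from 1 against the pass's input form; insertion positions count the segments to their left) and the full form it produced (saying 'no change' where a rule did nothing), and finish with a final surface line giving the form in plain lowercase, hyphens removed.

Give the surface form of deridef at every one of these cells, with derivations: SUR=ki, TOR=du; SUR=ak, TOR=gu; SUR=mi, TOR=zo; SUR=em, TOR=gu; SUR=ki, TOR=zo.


cell SUR=ki, TOR=du:
underlying: e-deridef-u
1. b -> p, d -> t, v -> f, z -> s / _ #: no change
2. f -> v, k -> g, p -> b / V _ V: fires at position(s) 8: ederidevu
surface: ederidevu

cell SUR=ak, TOR=gu:
underlying: go-deridef-o
1. b -> p, d -> t, v -> f, z -> s / _ #: no change
2. f -> v, k -> g, p -> b / V _ V: fires at position(s) 9: goderidevo
surface: goderidevo

cell SUR=mi, TOR=zo:
underlying: pek-deridef-sov
1. b -> p, d -> t, v -> f, z -> s / _ #: fires at position(s) 13: pekderidefsof
2. f -> v, k -> g, p -> b / V _ V: no change
surface: pekderidefsof

cell SUR=em, TOR=gu:
underlying: ve-deridef-o
1. b -> p, d -> t, v -> f, z -> s / _ #: no change
2. f -> v, k -> g, p -> b / V _ V: fires at position(s) 9: vederidevo
surface: vederidevo

cell SUR=ki, TOR=zo:
underlying: e-deridef-sov
1. b -> p, d -> t, v -> f, z -> s / _ #: fires at position(s) 11: ederidefsof
2. f -> v, k -> g, p -> b / V _ V: no change
surface: ederidefsof


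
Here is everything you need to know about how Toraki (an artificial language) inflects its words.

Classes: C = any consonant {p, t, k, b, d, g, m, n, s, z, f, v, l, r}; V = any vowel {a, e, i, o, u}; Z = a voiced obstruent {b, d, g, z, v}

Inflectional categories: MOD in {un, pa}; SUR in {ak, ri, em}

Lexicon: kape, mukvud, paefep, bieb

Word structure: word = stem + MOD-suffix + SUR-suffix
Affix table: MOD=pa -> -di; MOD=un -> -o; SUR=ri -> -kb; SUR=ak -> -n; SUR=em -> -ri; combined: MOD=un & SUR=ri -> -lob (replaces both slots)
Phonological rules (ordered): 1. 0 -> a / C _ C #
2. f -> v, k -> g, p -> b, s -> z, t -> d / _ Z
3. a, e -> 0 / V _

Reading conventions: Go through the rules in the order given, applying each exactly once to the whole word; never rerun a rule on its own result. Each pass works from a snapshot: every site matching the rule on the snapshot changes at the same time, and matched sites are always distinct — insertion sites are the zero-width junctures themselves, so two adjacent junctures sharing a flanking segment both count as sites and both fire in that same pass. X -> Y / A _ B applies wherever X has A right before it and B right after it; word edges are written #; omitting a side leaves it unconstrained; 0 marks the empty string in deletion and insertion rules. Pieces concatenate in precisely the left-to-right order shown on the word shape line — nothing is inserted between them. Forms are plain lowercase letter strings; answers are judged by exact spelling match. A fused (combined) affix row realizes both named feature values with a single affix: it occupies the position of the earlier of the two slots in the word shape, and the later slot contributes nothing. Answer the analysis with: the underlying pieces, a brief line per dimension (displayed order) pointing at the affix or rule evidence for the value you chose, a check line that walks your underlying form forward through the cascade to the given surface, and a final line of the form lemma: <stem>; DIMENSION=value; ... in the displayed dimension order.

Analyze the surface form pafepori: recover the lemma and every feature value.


underlying: paefep-o-ri
MOD=un - signalled by the affix -o
SUR=em - signalled by the affix -ri
check: paefepori -> paefepori -> paefepori -> pafepori
lemma: paefep; MOD=un; SUR=em


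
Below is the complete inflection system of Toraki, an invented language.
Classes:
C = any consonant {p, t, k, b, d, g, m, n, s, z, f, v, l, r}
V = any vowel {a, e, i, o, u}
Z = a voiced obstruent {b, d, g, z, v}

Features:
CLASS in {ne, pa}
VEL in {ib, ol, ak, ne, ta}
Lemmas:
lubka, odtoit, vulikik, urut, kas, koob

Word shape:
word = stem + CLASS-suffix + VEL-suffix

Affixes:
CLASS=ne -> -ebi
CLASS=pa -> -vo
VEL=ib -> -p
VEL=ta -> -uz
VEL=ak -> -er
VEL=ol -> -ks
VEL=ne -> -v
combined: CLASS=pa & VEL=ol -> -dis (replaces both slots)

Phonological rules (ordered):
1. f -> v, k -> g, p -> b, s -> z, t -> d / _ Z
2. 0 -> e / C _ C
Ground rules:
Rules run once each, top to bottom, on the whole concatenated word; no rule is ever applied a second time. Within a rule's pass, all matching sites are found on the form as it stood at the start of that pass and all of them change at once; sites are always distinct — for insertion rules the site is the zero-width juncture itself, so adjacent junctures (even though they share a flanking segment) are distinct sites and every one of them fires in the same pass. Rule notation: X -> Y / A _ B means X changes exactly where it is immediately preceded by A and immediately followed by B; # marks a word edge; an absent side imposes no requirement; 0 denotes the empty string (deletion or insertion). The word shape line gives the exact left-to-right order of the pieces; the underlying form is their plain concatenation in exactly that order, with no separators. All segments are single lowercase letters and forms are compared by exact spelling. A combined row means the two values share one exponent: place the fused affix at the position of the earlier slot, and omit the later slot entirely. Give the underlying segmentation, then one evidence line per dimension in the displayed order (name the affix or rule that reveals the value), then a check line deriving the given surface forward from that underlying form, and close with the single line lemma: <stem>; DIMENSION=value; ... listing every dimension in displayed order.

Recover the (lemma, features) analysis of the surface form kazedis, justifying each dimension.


underlying: kas-dis
CLASS=pa - signalled by the combined affix row
VEL=ol - signalled by the combined affix row
check: kasdis -> kazdis -> kazedis
lemma: kas; CLASS=pa; VEL=ol


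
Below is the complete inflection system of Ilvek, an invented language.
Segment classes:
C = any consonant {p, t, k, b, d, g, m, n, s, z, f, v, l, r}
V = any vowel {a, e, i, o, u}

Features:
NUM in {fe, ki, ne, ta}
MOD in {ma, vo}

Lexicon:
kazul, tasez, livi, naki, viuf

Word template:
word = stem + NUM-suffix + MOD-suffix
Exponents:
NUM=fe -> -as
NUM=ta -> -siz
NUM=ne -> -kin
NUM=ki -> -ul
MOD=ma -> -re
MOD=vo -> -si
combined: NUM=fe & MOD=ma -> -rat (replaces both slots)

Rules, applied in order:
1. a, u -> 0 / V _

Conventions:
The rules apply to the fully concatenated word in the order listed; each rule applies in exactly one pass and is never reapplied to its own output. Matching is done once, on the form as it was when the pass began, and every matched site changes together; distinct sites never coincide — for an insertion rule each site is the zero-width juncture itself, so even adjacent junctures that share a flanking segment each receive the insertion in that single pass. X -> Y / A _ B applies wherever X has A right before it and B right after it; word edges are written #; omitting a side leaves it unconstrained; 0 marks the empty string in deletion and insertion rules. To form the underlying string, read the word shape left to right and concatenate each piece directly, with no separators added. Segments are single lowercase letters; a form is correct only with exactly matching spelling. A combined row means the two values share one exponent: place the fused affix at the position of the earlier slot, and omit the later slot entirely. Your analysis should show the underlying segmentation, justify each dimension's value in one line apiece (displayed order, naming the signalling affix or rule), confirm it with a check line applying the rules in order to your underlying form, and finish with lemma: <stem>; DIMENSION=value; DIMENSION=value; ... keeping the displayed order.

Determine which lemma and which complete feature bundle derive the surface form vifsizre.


underlying: viuf-siz-re
NUM=ta - signalled by the affix -siz
MOD=ma - signalled by the affix -re
check: viufsizre -> vifsizre
lemma: viuf; NUM=ta; MOD=ma


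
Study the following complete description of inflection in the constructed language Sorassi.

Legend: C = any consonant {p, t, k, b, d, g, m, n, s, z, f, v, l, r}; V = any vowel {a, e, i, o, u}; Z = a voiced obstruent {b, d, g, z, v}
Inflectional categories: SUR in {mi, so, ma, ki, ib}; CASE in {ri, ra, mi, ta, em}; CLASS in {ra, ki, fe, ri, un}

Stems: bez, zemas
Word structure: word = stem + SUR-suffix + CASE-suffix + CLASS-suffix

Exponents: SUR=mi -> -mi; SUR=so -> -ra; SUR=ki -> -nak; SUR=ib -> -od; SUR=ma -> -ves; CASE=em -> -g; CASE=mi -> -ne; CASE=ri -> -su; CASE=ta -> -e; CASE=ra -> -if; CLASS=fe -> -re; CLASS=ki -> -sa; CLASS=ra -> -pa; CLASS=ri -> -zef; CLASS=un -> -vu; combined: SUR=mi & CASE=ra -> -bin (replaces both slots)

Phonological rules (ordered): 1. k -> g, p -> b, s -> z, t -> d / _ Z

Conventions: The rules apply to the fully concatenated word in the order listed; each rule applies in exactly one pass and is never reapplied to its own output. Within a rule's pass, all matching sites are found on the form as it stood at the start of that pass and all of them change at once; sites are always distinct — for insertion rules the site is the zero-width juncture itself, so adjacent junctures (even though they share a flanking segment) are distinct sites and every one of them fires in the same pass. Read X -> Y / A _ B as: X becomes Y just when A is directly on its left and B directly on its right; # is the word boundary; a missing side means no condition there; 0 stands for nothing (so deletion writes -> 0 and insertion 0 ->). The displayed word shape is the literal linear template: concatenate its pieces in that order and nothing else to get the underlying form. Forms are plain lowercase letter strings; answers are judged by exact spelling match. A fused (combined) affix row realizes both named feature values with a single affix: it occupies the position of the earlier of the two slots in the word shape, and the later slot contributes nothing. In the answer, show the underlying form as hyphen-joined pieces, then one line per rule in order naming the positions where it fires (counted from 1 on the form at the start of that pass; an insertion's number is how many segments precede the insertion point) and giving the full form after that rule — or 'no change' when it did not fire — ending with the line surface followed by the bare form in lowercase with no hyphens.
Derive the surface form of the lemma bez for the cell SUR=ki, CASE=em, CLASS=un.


underlying: bez-nak-g-vu
1. k -> g, p -> b, s -> z, t -> d / _ Z: fires at position(s) 6: beznaggvu
surface: beznaggvu


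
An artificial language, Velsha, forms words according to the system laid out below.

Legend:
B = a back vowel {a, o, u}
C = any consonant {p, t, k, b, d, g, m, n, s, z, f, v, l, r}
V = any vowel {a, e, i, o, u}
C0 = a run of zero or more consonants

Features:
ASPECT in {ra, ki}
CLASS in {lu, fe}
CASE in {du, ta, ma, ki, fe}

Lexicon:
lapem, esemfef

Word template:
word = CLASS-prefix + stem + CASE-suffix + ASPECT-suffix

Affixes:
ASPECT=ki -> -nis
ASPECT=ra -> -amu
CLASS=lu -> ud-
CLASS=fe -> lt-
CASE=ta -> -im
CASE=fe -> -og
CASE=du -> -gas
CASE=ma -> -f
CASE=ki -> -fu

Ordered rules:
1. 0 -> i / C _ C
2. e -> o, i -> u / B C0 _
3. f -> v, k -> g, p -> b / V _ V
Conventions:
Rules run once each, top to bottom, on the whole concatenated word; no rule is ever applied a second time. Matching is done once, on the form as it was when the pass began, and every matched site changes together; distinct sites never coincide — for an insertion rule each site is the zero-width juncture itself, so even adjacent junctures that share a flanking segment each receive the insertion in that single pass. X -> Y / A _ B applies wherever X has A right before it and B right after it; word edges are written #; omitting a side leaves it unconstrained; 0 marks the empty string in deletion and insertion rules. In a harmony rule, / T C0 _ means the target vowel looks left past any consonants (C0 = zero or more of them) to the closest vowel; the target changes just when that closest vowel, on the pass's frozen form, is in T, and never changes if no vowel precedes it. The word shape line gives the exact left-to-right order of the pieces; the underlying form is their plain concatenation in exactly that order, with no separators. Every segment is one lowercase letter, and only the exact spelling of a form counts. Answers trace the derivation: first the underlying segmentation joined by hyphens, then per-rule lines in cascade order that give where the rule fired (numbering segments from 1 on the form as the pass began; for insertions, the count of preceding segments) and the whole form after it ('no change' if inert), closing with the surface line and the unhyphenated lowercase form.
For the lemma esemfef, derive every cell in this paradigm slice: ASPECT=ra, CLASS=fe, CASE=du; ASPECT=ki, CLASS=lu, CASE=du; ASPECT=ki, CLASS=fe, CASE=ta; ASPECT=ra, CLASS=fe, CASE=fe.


cell ASPECT=ra, CLASS=fe, CASE=du:
underlying: lt-esemfef-gas-amu
1. 0 -> i / C _ C: inserts after position(s) 1, 6, 9: litesemifefigasamu
2. e -> o, i -> u / B C0 _: no change
3. f -> v, k -> g, p -> b / V _ V: fires at position(s) 9, 11: litesemivevigasamu
surface: litesemivevigasamu

cell ASPECT=ki, CLASS=lu, CASE=du:
underlying: ud-esemfef-gas-nis
1. 0 -> i / C _ C: inserts after position(s) 6, 9, 12: udesemifefigasinis
2. e -> o, i -> u / B C0 _: fires at position(s) 3, 15: udosemifefigasunis
3. f -> v, k -> g, p -> b / V _ V: fires at position(s) 8, 10: udosemivevigasunis
surface: udosemivevigasunis

cell ASPECT=ki, CLASS=fe, CASE=ta:
underlying: lt-esemfef-im-nis
1. 0 -> i / C _ C: inserts after position(s) 1, 6, 11: litesemifefiminis
2. e -> o, i -> u / B C0 _: no change
3. f -> v, k -> g, p -> b / V _ V: fires at position(s) 9, 11: litesemiveviminis
surface: litesemiveviminis

cell ASPECT=ra, CLASS=fe, CASE=fe:
underlying: lt-esemfef-og-amu
1. 0 -> i / C _ C: inserts after position(s) 1, 6: litesemifefogamu
2. e -> o, i -> u / B C0 _: no change
3. f -> v, k -> g, p -> b / V _ V: fires at position(s) 9, 11: litesemivevogamu
surface: litesemivevogamu


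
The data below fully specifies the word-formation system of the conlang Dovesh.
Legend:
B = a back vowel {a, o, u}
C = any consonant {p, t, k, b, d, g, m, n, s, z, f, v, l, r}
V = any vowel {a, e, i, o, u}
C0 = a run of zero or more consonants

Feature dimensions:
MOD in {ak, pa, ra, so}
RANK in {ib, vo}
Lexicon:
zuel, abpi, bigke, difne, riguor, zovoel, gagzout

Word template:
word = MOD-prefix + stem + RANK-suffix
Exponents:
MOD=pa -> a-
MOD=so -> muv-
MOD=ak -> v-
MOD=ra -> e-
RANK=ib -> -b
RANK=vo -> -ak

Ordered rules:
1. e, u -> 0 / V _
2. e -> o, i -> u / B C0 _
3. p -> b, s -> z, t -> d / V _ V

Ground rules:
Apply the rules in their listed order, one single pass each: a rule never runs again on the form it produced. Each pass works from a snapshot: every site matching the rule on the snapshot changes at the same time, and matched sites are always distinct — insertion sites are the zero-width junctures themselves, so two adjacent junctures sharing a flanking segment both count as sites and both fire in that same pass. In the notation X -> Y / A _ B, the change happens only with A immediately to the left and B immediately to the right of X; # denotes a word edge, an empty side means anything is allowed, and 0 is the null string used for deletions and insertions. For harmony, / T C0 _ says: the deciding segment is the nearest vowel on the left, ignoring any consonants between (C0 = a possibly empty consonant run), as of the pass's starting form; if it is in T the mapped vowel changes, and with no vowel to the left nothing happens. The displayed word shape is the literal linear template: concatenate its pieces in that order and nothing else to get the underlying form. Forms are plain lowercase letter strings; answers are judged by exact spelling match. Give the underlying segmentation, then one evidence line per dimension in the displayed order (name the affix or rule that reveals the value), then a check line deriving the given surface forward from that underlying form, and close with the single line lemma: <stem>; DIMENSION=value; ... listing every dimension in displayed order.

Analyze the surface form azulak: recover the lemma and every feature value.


underlying: a-zuel-ak
MOD=pa - signalled by the affix a-
RANK=vo - signalled by the affix -ak
check: azuelak -> azulak -> azulak -> azulak
lemma: zuel; MOD=pa; RANK=vo


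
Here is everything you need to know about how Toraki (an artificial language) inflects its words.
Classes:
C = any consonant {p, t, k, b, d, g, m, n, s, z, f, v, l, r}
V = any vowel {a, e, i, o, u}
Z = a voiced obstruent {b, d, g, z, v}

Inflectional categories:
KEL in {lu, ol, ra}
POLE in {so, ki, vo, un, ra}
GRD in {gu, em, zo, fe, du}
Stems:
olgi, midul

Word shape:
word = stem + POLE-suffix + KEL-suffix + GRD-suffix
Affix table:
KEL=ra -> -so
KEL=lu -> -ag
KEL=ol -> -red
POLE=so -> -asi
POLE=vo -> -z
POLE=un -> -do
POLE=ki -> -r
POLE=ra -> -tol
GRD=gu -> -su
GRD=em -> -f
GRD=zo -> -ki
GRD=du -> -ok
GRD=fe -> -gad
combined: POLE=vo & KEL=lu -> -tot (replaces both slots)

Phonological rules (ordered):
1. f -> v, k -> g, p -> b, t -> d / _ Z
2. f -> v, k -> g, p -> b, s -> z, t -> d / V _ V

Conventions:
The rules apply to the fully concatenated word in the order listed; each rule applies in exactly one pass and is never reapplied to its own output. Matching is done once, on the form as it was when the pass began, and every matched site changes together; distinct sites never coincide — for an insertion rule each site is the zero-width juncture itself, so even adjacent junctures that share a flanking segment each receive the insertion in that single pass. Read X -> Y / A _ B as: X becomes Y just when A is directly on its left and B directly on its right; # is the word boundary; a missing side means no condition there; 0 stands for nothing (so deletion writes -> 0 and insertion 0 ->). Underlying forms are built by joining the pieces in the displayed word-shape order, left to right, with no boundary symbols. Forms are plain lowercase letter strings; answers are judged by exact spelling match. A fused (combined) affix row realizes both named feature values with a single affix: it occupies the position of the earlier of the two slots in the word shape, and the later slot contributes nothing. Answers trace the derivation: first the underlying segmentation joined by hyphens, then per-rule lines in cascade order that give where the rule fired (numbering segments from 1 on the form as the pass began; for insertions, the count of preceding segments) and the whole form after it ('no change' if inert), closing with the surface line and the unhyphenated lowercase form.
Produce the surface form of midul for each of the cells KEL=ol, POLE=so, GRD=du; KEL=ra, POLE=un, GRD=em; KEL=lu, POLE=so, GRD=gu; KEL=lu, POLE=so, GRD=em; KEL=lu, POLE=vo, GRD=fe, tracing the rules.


cell KEL=ol, POLE=so, GRD=du:
underlying: midul-asi-red-ok
1. f -> v, k -> g, p -> b, t -> d / _ Z: no change
2. f -> v, k -> g, p -> b, s -> z, t -> d / V _ V: fires at position(s) 7: midulaziredok
surface: midulaziredok

cell KEL=ra, POLE=un, GRD=em:
underlying: midul-do-so-f
1. f -> v, k -> g, p -> b, t -> d / _ Z: no change
2. f -> v, k -> g, p -> b, s -> z, t -> d / V _ V: fires at position(s) 8: miduldozof
surface: miduldozof

cell KEL=lu, POLE=so, GRD=gu:
underlying: midul-asi-ag-su
1. f -> v, k -> g, p -> b, t -> d / _ Z: no change
2. f -> v, k -> g, p -> b, s -> z, t -> d / V _ V: fires at position(s) 7: midulaziagsu
surface: midulaziagsu

cell KEL=lu, POLE=so, GRD=em:
underlying: midul-asi-ag-f
1. f -> v, k -> g, p -> b, t -> d / _ Z: no change
2. f -> v, k -> g, p -> b, s -> z, t -> d / V _ V: fires at position(s) 7: midulaziagf
surface: midulaziagf

cell KEL=lu, POLE=vo, GRD=fe:
underlying: midul-tot-gad
1. f -> v, k -> g, p -> b, t -> d / _ Z: fires at position(s) 8: midultodgad
2. f -> v, k -> g, p -> b, s -> z, t -> d / V _ V: no change
surface: midultodgad


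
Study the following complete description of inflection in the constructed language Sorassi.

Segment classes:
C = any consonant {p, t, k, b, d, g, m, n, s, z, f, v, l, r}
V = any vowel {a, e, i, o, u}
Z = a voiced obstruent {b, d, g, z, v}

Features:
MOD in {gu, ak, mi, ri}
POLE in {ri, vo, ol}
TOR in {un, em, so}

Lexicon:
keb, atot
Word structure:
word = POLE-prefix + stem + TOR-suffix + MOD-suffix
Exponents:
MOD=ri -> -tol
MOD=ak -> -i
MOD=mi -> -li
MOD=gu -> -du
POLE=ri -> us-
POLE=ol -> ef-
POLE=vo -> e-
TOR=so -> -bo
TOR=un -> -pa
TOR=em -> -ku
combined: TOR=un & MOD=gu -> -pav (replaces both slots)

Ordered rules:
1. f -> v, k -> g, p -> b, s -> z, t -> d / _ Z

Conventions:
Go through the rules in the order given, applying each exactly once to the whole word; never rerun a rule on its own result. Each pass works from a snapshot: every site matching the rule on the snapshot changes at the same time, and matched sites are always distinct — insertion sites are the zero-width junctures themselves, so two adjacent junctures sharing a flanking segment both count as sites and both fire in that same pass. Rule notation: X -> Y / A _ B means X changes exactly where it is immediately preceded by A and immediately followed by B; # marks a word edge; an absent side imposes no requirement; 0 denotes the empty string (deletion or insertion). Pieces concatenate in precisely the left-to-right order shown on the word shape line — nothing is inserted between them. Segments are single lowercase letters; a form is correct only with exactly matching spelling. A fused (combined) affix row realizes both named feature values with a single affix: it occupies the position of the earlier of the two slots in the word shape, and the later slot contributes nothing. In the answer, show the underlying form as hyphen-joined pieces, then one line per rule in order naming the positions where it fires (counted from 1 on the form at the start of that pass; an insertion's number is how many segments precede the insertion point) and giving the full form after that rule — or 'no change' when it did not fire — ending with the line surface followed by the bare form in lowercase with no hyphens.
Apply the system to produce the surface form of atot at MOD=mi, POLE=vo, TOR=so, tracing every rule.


underlying: e-atot-bo-li
1. f -> v, k -> g, p -> b, s -> z, t -> d / _ Z: fires at position(s) 5: eatodboli
surface: eatodboli


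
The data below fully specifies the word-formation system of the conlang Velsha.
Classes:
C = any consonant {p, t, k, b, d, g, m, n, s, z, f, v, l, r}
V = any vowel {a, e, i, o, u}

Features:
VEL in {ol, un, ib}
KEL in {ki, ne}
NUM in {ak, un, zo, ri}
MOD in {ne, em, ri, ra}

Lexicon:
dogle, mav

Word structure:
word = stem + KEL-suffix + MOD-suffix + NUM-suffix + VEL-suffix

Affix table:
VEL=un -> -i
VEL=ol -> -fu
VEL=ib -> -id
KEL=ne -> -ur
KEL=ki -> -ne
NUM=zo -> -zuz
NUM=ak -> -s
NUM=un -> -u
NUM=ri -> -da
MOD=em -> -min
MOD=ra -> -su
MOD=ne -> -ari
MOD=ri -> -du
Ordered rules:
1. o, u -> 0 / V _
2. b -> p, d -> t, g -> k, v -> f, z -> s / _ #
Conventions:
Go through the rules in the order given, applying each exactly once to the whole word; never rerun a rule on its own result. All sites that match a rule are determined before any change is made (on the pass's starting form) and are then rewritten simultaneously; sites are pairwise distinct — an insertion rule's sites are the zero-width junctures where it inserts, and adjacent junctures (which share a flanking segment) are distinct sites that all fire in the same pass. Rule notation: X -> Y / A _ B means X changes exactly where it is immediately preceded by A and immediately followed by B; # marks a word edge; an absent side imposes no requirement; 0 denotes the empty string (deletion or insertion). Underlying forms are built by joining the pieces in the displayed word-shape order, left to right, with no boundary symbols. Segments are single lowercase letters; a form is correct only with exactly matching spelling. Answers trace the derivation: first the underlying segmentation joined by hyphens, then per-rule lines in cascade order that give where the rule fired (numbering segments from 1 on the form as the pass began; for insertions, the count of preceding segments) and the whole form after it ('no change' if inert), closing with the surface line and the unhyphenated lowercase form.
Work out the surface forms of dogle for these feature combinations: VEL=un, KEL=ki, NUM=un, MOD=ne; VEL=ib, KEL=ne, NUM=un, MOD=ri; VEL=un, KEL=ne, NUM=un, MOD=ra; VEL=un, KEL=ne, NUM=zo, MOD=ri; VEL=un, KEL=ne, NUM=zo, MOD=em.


cell VEL=un, KEL=ki, NUM=un, MOD=ne:
underlying: dogle-ne-ari-u-i
1. o, u -> 0 / V _: fires at position(s) 11: doglenearii
2. b -> p, d -> t, g -> k, v -> f, z -> s / _ #: no change
surface: doglenearii

cell VEL=ib, KEL=ne, NUM=un, MOD=ri:
underlying: dogle-ur-du-u-id
1. o, u -> 0 / V _: fires at position(s) 6, 10: doglerduid
2. b -> p, d -> t, g -> k, v -> f, z -> s / _ #: fires at position(s) 10: doglerduit
surface: doglerduit

cell VEL=un, KEL=ne, NUM=un, MOD=ra:
underlying: dogle-ur-su-u-i
1. o, u -> 0 / V _: fires at position(s) 6, 10: doglersui
2. b -> p, d -> t, g -> k, v -> f, z -> s / _ #: no change
surface: doglersui

cell VEL=un, KEL=ne, NUM=zo, MOD=ri:
underlying: dogle-ur-du-zuz-i
1. o, u -> 0 / V _: fires at position(s) 6: doglerduzuzi
2. b -> p, d -> t, g -> k, v -> f, z -> s / _ #: no change
surface: doglerduzuzi

cell VEL=un, KEL=ne, NUM=zo, MOD=em:
underlying: dogle-ur-min-zuz-i
1. o, u -> 0 / V _: fires at position(s) 6: doglerminzuzi
2. b -> p, d -> t, g -> k, v -> f, z -> s / _ #: no change
surface: doglerminzuzi


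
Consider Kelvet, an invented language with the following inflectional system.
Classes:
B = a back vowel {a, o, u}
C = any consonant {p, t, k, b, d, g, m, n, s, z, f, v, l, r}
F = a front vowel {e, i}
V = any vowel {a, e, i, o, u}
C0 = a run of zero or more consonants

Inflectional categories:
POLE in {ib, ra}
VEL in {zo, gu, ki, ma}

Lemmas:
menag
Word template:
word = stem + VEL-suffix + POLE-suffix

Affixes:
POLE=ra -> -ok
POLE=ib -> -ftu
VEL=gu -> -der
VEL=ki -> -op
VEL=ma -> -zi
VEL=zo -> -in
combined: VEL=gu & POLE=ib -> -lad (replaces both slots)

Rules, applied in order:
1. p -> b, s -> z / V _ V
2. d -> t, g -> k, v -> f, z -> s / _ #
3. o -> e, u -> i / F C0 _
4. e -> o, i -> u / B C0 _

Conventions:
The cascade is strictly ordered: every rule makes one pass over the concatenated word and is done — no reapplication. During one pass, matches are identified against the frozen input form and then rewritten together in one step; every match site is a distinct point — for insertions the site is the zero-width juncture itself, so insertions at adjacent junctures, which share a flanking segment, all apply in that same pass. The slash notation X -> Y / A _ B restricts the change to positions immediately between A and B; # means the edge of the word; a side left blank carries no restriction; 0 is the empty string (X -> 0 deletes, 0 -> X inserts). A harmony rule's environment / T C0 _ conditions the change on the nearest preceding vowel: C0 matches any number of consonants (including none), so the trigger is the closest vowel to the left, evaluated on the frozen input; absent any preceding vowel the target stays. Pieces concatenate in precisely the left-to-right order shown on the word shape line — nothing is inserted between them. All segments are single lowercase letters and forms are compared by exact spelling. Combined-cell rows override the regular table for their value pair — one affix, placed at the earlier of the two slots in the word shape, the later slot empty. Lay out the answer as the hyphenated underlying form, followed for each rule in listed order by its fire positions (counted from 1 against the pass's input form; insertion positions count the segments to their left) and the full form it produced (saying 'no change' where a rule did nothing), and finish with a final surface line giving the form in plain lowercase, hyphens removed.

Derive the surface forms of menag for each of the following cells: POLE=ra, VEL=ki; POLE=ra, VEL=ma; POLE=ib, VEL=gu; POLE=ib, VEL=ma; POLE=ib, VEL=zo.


cell POLE=ra, VEL=ki:
underlying: menag-op-ok
1. p -> b, s -> z / V _ V: fires at position(s) 7: menagobok
2. d -> t, g -> k, v -> f, z -> s / _ #: no change
3. o -> e, u -> i / F C0 _: no change
4. e -> o, i -> u / B C0 _: no change
surface: menagobok

cell POLE=ra, VEL=ma:
underlying: menag-zi-ok
1. p -> b, s -> z / V _ V: no change
2. d -> t, g -> k, v -> f, z -> s / _ #: no change
3. o -> e, u -> i / F C0 _: fires at position(s) 8: menagziek
4. e -> o, i -> u / B C0 _: fires at position(s) 7: menagzuek
surface: menagzuek

cell POLE=ib, VEL=gu:
underlying: menag-lad
1. p -> b, s -> z / V _ V: no change
2. d -> t, g -> k, v -> f, z -> s / _ #: fires at position(s) 8: menaglat
3. o -> e, u -> i / F C0 _: no change
4. e -> o, i -> u / B C0 _: no change
surface: menaglat

cell POLE=ib, VEL=ma:
underlying: menag-zi-ftu
1. p -> b, s -> z / V _ V: no change
2. d -> t, g -> k, v -> f, z -> s / _ #: no change
3. o -> e, u -> i / F C0 _: fires at position(s) 10: menagzifti
4. e -> o, i -> u / B C0 _: fires at position(s) 7: menagzufti
surface: menagzufti

cell POLE=ib, VEL=zo:
underlying: menag-in-ftu
1. p -> b, s -> z / V _ V: no change
2. d -> t, g -> k, v -> f, z -> s / _ #: no change
3. o -> e, u -> i / F C0 _: fires at position(s) 10: menaginfti
4. e -> o, i -> u / B C0 _: fires at position(s) 6: menagunfti
surface: menagunfti


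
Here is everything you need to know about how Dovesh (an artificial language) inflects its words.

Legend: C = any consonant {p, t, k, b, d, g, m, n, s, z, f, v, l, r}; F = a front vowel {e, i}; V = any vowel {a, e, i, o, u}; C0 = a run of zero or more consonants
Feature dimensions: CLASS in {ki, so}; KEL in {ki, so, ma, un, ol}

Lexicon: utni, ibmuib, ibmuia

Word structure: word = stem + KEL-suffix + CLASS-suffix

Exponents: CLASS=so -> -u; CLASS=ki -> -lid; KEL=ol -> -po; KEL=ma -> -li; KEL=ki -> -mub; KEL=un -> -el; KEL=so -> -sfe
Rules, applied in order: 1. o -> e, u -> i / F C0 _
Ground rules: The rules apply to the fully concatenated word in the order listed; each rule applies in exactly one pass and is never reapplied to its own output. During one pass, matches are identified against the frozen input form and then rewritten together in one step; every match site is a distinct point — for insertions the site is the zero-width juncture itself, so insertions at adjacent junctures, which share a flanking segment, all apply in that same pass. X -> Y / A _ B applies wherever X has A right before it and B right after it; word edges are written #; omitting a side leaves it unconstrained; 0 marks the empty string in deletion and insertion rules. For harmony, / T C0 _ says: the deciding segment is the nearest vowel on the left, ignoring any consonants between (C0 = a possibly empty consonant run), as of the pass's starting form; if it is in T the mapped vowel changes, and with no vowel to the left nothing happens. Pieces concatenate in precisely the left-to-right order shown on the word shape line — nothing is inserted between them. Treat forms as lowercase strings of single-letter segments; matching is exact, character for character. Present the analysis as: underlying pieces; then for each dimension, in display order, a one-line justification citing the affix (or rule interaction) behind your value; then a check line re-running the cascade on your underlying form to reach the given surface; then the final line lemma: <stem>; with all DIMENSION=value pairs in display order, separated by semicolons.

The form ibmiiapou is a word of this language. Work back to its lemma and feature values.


underlying: ibmuia-po-u
CLASS=so - signalled by the affix -u
KEL=ol - signalled by the affix -po
check: ibmuiapou -> ibmiiapou
lemma: ibmuia; CLASS=so; KEL=ol


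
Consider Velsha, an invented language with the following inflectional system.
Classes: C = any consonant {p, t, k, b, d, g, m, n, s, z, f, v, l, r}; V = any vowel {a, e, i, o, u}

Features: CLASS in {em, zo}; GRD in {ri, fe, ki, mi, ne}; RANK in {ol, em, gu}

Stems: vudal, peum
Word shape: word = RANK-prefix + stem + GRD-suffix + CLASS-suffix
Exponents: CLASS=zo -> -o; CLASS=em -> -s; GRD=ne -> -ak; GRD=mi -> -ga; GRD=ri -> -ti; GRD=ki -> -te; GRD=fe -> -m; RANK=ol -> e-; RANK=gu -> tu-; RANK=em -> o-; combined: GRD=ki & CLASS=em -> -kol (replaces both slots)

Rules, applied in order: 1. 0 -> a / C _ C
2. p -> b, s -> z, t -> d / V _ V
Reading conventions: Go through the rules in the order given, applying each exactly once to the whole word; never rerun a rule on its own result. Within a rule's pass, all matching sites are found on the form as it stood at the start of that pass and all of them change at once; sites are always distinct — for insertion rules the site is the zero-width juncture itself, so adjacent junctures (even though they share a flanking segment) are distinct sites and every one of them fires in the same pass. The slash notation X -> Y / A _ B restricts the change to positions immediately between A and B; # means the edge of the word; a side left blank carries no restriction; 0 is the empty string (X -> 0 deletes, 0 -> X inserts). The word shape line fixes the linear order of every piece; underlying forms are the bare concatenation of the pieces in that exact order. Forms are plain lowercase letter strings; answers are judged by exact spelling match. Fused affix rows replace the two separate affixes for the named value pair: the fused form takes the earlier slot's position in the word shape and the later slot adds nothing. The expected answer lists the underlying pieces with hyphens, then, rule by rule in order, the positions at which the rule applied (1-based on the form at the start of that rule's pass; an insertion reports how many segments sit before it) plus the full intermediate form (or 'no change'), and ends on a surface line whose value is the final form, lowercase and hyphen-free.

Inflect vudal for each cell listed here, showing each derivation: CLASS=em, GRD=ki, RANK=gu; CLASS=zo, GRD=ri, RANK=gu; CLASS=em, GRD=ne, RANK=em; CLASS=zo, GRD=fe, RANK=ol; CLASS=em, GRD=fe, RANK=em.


cell CLASS=em, GRD=ki, RANK=gu:
underlying: tu-vudal-kol
1. 0 -> a / C _ C: inserts after position(s) 7: tuvudalakol
2. p -> b, s -> z, t -> d / V _ V: no change
surface: tuvudalakol

cell CLASS=zo, GRD=ri, RANK=gu:
underlying: tu-vudal-ti-o
1. 0 -> a / C _ C: inserts after position(s) 7: tuvudalatio
2. p -> b, s -> z, t -> d / V _ V: fires at position(s) 9: tuvudaladio
surface: tuvudaladio

cell CLASS=em, GRD=ne, RANK=em:
underlying: o-vudal-ak-s
1. 0 -> a / C _ C: inserts after position(s) 8: ovudalakas
2. p -> b, s -> z, t -> d / V _ V: no change
surface: ovudalakas

cell CLASS=zo, GRD=fe, RANK=ol:
underlying: e-vudal-m-o
1. 0 -> a / C _ C: inserts after position(s) 6: evudalamo
2. p -> b, s -> z, t -> d / V _ V: no change
surface: evudalamo

cell CLASS=em, GRD=fe, RANK=em:
underlying: o-vudal-m-s
1. 0 -> a / C _ C: inserts after position(s) 6, 7: ovudalamas
2. p -> b, s -> z, t -> d / V _ V: no change
surface: ovudalamas


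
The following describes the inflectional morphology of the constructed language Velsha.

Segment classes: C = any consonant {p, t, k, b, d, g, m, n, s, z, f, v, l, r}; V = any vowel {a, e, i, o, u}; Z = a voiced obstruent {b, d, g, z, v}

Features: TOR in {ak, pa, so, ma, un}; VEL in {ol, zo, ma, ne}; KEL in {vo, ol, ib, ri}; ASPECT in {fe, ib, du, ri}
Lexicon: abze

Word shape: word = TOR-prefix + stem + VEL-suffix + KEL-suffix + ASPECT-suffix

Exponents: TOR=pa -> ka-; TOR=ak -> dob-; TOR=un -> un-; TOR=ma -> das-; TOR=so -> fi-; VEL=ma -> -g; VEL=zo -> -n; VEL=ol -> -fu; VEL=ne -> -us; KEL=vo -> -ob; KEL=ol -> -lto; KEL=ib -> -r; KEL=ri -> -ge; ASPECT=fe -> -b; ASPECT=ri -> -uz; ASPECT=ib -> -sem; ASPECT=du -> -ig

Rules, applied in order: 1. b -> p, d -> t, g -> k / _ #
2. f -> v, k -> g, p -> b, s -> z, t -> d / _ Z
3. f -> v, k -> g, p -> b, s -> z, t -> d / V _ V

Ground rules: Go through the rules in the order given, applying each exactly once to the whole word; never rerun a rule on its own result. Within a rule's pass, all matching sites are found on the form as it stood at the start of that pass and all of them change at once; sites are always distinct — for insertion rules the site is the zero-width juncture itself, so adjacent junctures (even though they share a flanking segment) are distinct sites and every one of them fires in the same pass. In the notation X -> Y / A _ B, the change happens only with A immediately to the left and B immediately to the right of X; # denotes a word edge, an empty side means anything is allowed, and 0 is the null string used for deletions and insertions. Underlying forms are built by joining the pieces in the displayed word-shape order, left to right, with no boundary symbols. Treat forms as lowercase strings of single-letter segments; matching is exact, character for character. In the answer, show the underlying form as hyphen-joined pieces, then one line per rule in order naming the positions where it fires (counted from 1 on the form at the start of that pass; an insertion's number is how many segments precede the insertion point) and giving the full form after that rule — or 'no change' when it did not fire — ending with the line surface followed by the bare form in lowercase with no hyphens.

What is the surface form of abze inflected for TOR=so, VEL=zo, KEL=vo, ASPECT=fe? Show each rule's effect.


underlying: fi-abze-n-ob-b
1. b -> p, d -> t, g -> k / _ #: fires at position(s) 10: fiabzenobp
2. f -> v, k -> g, p -> b, s -> z, t -> d / _ Z: no change
3. f -> v, k -> g, p -> b, s -> z, t -> d / V _ V: no change
surface: fiabzenobp
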